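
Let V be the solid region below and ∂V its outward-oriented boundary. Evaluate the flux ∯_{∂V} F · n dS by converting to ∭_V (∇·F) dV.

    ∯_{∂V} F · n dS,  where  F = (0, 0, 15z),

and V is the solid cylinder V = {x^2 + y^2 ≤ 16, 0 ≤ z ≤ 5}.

By the divergence theorem,

    ∯_{∂V} F · n dS = ∭_V (∇ · F) dV.

Compute the divergence:
    ∇ · F = ∂F_x/∂x + ∂F_y/∂y + ∂F_z/∂z = 0 + 0 + 15 = 15.

In cylindrical coordinates, x = r cos(θ), y = r sin(θ), z = z, dV = r dr dθ dz, with 0 ≤ r ≤ 4, 0 ≤ θ ≤ 2π, 0 ≤ z ≤ 5.

The integrand, after substitution and multiplying by the volume element, becomes (15) · r, so

    ∭_V (∇·F) dV = ∫_0^{2π} ∫_0^{4} ∫_0^{5} (15) · r dz dr dθ.

Inner (z from 0 to 5): 75r.
Middle (r from 0 to 4): 600.
Outer (θ from 0 to 2π): 1200π.

Therefore ∯_{∂V} F · n dS = 1200π.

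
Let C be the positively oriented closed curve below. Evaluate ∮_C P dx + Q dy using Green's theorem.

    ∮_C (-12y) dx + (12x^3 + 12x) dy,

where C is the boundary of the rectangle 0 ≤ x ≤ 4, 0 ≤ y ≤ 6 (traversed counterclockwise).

Green's theorem converts the closed line integral into a double integral over the enclosed region D:

    ∮_C P dx + Q dy = ∬_D (∂Q/∂x - ∂P/∂y) dA.

Here P = -12y, Q = 12x^3 + 12x, so

    ∂Q/∂x = 36x^2 + 12,    ∂P/∂y = -12,
    ∂Q/∂x - ∂P/∂y = 36x^2 + 24.

D is the region 0 ≤ x ≤ 4, 0 ≤ y ≤ 6. Evaluating the double integral:

    ∬_D (36x^2 + 24) dA = ∫_0^{4} ∫_0^{6} (36x^2 + 24) dy dx.

Inner (y from 0 to 6): 216x^2 + 144.
Outer (x from 0 to 4): 5184.

Therefore ∮_C P dx + Q dy = 5184.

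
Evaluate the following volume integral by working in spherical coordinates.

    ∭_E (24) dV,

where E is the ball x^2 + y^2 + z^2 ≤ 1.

In spherical coordinates, x = ρ sin(φ) cos(θ), y = ρ sin(φ) sin(θ), z = ρ cos(φ), and dV = ρ^2 sin(φ) dρ dφ dθ.

The integrand becomes 24, so

    ∭_E (24) dV = ∫_{0}^{2π} ∫_{0}^{π} ∫_{0}^{1} (24) · ρ^2 sin(φ) dρ dφ dθ.

Inner (ρ): 8sin(φ).
Middle (φ): 16.
Outer (θ): 32π.

Therefore the triple integral equals 32π.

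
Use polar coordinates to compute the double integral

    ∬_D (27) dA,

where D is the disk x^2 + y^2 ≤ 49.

The region D is 0 ≤ r ≤ 7, 0 ≤ θ ≤ 2π in polar coordinates, where x = r cos(θ), y = r sin(θ), and dA = r dr dθ.

Under the substitution, the integrand becomes 27, so

    ∬_D (27) dA = ∫_{0}^{2π} ∫_{0}^{7} (27) · r dr dθ.

Inner integral (in r): ∫_{0}^{7} (27) · r dr = 1323/2.

Outer integral (in θ): ∫_{0}^{2π} (1323/2) dθ = 1323π.

Therefore ∬_D (27) dA = 1323π.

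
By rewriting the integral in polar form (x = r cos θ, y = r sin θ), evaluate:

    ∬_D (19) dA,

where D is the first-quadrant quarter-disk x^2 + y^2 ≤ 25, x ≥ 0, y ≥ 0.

The region D is 0 ≤ r ≤ 5, 0 ≤ θ ≤ π/2 in polar coordinates, where x = r cos(θ), y = r sin(θ), and dA = r dr dθ.

Under the substitution, the integrand becomes 19, so

    ∬_D (19) dA = ∫_{0}^{π/2} ∫_{0}^{5} (19) · r dr dθ.

Inner integral (in r): ∫_{0}^{5} (19) · r dr = 475/2.

Outer integral (in θ): ∫_{0}^{π/2} (475/2) dθ = 475π/4.

Therefore ∬_D (19) dA = 475π/4.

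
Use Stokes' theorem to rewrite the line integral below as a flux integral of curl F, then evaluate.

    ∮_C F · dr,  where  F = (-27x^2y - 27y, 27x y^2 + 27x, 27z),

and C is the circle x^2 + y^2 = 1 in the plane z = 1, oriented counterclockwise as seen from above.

Let S be the flat disk x^2 + y^2 ≤ 1 in the plane z = 1, with upward unit normal n̂ = ẑ. By Stokes' theorem,

    ∮_C F · dr = ∬_S (∇ × F) · n̂ dS = ∬_D (curl F)_z dA,

where D is the disk x^2 + y^2 ≤ 1.

Compute the curl of F = (-27x^2y - 27y, 27x y^2 + 27x, 27z):
    (∇ × F)_x = ∂F_z/∂y - ∂F_y/∂z = 0,
    (∇ × F)_y = ∂F_x/∂z - ∂F_z/∂x = 0,
    (∇ × F)_z = ∂F_y/∂x - ∂F_x/∂y = 27x^2 + 27y^2 + 54.

On z = 1, (curl F)_z = 27x^2 + 27y^2 + 54.

Convert to polar (x = r cos θ, y = r sin θ, dA = r dr dθ); the integrand becomes 27r^2 + 54, so

    ∬_D (curl F)_z dA = ∫_0^{2π} ∫_0^{1} (27r^2 + 54) · r dr dθ.

Inner (r from 0 to 1): 135/4.
Outer (θ from 0 to 2π): 135π/2.

Therefore ∮_C F · dr = 135π/2.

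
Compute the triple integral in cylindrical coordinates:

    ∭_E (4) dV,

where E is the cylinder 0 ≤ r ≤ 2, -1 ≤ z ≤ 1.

In cylindrical coordinates, x = r cos(θ), y = r sin(θ), z = z, and dV = r dr dθ dz.

The integrand becomes 4, so

    ∭_E (4) dV = ∫_{0}^{2π} ∫_{0}^{2} ∫_{-1}^{1} (4) · r dz dr dθ.

Inner (z): 8r.
Middle (r from 0 to 2): 16.
Outer (θ): 32π.

Therefore the triple integral equals 32π.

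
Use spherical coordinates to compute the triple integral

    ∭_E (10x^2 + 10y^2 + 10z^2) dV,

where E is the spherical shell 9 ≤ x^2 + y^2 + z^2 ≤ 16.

In spherical coordinates, x = ρ sin(φ) cos(θ), y = ρ sin(φ) sin(θ), z = ρ cos(φ), and dV = ρ^2 sin(φ) dρ dφ dθ.

The integrand becomes 10ρ^2, so

    ∭_E (10x^2 + 10y^2 + 10z^2) dV = ∫_{0}^{2π} ∫_{0}^{π} ∫_{3}^{4} (10ρ^2) · ρ^2 sin(φ) dρ dφ dθ.

Inner (ρ): 1562sin(φ).
Middle (φ): 3124.
Outer (θ): 6248π.

Therefore the triple integral equals 6248π.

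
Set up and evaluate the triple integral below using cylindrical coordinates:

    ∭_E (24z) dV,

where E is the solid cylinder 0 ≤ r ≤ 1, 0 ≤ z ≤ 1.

In cylindrical coordinates, x = r cos(θ), y = r sin(θ), z = z, and dV = r dr dθ dz.

The integrand becomes 24z, so

    ∭_E (24z) dV = ∫_{0}^{2π} ∫_{0}^{1} ∫_{0}^{1} (24z) · r dz dr dθ.

Inner (z): 12r.
Middle (r from 0 to 1): 6.
Outer (θ): 12π.

Therefore the triple integral equals 12π.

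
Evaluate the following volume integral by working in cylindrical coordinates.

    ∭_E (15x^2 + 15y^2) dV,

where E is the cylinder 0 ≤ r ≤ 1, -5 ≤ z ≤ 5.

In cylindrical coordinates, x = r cos(θ), y = r sin(θ), z = z, and dV = r dr dθ dz.

The integrand becomes 15r^2, so

    ∭_E (15x^2 + 15y^2) dV = ∫_{0}^{2π} ∫_{0}^{1} ∫_{-5}^{5} (15r^2) · r dz dr dθ.

Inner (z): 150r^3.
Middle (r from 0 to 1): 75/2.
Outer (θ): 75π.

Therefore the triple integral equals 75π.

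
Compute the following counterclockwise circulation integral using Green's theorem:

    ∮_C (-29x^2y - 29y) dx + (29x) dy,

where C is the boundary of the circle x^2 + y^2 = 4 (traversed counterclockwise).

Green's theorem converts the closed line integral into a double integral over the enclosed region D:

    ∮_C P dx + Q dy = ∬_D (∂Q/∂x - ∂P/∂y) dA.

Here P = -29x^2y - 29y, Q = 29x, so

    ∂Q/∂x = 29,    ∂P/∂y = -29x^2 - 29,
    ∂Q/∂x - ∂P/∂y = 29x^2 + 58.

D is the region x^2 + y^2 ≤ 4. Evaluating the double integral:

In polar coordinates (x = r cos θ, y = r sin θ, dA = r dr dθ) the integrand becomes 29r^2cos(θ)^2 + 58, so

    ∬_D (29x^2 + 58) dA = ∫_0^{2π} ∫_0^{2} (29r^2cos(θ)^2 + 58) · r dr dθ.

Inner (r from 0 to 2): 116cos(θ)^2 + 116.
Outer (θ from 0 to 2π): 348π.

Therefore ∮_C P dx + Q dy = 348π.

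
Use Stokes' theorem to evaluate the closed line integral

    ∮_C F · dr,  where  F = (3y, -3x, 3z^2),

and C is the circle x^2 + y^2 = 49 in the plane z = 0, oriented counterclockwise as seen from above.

Let S be the flat disk x^2 + y^2 ≤ 49 in the plane z = 0, with upward unit normal n̂ = ẑ. By Stokes' theorem,

    ∮_C F · dr = ∬_S (∇ × F) · n̂ dS = ∬_D (curl F)_z dA,

where D is the disk x^2 + y^2 ≤ 49.

Compute the curl of F = (3y, -3x, 3z^2):
    (∇ × F)_x = ∂F_z/∂y - ∂F_y/∂z = 0,
    (∇ × F)_y = ∂F_x/∂z - ∂F_z/∂x = 0,
    (∇ × F)_z = ∂F_y/∂x - ∂F_x/∂y = -6.

On z = 0, (curl F)_z = -6.

Convert to polar (x = r cos θ, y = r sin θ, dA = r dr dθ); the integrand becomes -6, so

    ∬_D (curl F)_z dA = ∫_0^{2π} ∫_0^{7} (-6) · r dr dθ.

Inner (r from 0 to 7): -147.
Outer (θ from 0 to 2π): -294π.

Therefore ∮_C F · dr = -294π.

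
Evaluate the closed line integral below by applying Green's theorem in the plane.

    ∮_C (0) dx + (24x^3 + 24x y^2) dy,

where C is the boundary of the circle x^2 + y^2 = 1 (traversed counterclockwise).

Green's theorem converts the closed line integral into a double integral over the enclosed region D:

    ∮_C P dx + Q dy = ∬_D (∂Q/∂x - ∂P/∂y) dA.

Here P = 0, Q = 24x^3 + 24x y^2, so

    ∂Q/∂x = 72x^2 + 24y^2,    ∂P/∂y = 0,
    ∂Q/∂x - ∂P/∂y = 72x^2 + 24y^2.

D is the region x^2 + y^2 ≤ 1. Evaluating the double integral:

In polar coordinates (x = r cos θ, y = r sin θ, dA = r dr dθ) the integrand becomes 24r^2(cos(2θ) + 2), so

    ∬_D (72x^2 + 24y^2) dA = ∫_0^{2π} ∫_0^{1} (24r^2(cos(2θ) + 2)) · r dr dθ.

Inner (r from 0 to 1): 6cos(2θ) + 12.
Outer (θ from 0 to 2π): 24π.

Therefore ∮_C P dx + Q dy = 24π.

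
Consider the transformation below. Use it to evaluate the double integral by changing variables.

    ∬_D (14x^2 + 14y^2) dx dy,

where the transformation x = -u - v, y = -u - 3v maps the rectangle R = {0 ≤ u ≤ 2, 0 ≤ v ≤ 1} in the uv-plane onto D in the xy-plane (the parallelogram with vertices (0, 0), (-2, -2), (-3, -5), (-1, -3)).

Compute the Jacobian determinant of (x, y) with respect to (u, v):

    ∂(x,y)/∂(u,v) = | -1  -1 | = (-1)(-3) - (-1)(-1) = 2.
                   | -1  -3 |

Its absolute value is |J| = 2 (the area scaling factor).

Substituting x = -u - v, y = -u - 3v into the integrand,

    14x^2 + 14y^2 → 28u^2 + 112u v + 140v^2,

so the integral becomes

    ∬_R (28u^2 + 112u v + 140v^2) · |J| du dv = ∫_0^2 ∫_0^1 (56u^2 + 224u v + 280v^2) dv du.

Inner (v): 56u^2 + 112u + 280/3.
Outer (u): 560.

Therefore ∬_D (14x^2 + 14y^2) dx dy = 560.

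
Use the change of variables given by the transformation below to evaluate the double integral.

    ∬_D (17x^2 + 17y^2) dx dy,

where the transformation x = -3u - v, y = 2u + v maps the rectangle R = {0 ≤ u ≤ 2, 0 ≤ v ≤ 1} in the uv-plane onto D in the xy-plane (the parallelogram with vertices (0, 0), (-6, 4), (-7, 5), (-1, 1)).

Compute the Jacobian determinant of (x, y) with respect to (u, v):

    ∂(x,y)/∂(u,v) = | -3  -1 | = (-3)(1) - (-1)(2) = -1.
                   | 2  1 |

Its absolute value is |J| = 1 (the area scaling factor).

Substituting x = -3u - v, y = 2u + v into the integrand,

    17x^2 + 17y^2 → 221u^2 + 170u v + 34v^2,

so the integral becomes

    ∬_R (221u^2 + 170u v + 34v^2) · |J| du dv = ∫_0^2 ∫_0^1 (221u^2 + 170u v + 34v^2) dv du.

Inner (v): 221u^2 + 85u + 34/3.
Outer (u): 782.

Therefore ∬_D (17x^2 + 17y^2) dx dy = 782.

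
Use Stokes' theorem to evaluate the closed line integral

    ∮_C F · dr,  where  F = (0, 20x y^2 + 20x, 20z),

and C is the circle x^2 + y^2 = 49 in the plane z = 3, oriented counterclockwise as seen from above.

Let S be the flat disk x^2 + y^2 ≤ 49 in the plane z = 3, with upward unit normal n̂ = ẑ. By Stokes' theorem,

    ∮_C F · dr = ∬_S (∇ × F) · n̂ dS = ∬_D (curl F)_z dA,

where D is the disk x^2 + y^2 ≤ 49.

Compute the curl of F = (0, 20x y^2 + 20x, 20z):
    (∇ × F)_x = ∂F_z/∂y - ∂F_y/∂z = 0,
    (∇ × F)_y = ∂F_x/∂z - ∂F_z/∂x = 0,
    (∇ × F)_z = ∂F_y/∂x - ∂F_x/∂y = 20y^2 + 20.

On z = 3, (curl F)_z = 20y^2 + 20.

Convert to polar (x = r cos θ, y = r sin θ, dA = r dr dθ); the integrand becomes 20r^2sin(θ)^2 + 20, so

    ∬_D (curl F)_z dA = ∫_0^{2π} ∫_0^{7} (20r^2sin(θ)^2 + 20) · r dr dθ.

Inner (r from 0 to 7): 12005sin(θ)^2 + 490.
Outer (θ from 0 to 2π): 12985π.

Therefore ∮_C F · dr = 12985π.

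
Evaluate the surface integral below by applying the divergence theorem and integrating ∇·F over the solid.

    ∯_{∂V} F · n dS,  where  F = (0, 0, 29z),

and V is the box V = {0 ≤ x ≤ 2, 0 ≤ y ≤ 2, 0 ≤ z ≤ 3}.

By the divergence theorem,

    ∯_{∂V} F · n dS = ∭_V (∇ · F) dV.

Compute the divergence:
    ∇ · F = ∂F_x/∂x + ∂F_y/∂y + ∂F_z/∂z = 0 + 0 + 29 = 29.

V is a rectangular box, so dV = dx dy dz with 0 ≤ x ≤ 2, 0 ≤ y ≤ 2, 0 ≤ z ≤ 3.

Integrate (29) over V as an iterated integral:

    ∭_V (∇·F) dV = ∫_0^{2} ∫_0^{2} ∫_0^{3} (29) dz dy dx.

Inner (z from 0 to 3): 87.
Middle (y from 0 to 2): 174.
Outer (x from 0 to 2): 348.

Therefore ∯_{∂V} F · n dS = 348.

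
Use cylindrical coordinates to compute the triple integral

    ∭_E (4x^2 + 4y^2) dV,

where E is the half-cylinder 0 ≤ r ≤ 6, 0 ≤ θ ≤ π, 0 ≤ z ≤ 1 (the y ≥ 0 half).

In cylindrical coordinates, x = r cos(θ), y = r sin(θ), z = z, and dV = r dr dθ dz.

The integrand becomes 4r^2, so

    ∭_E (4x^2 + 4y^2) dV = ∫_{0}^{π} ∫_{0}^{6} ∫_{0}^{1} (4r^2) · r dz dr dθ.

Inner (z): 4r^3.
Middle (r from 0 to 6): 1296.
Outer (θ): 1296π.

Therefore the triple integral equals 1296π.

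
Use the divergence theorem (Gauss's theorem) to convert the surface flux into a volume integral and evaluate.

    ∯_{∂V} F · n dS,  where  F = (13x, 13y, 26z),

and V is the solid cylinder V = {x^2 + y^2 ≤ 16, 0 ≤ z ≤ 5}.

By the divergence theorem,

    ∯_{∂V} F · n dS = ∭_V (∇ · F) dV.

Compute the divergence:
    ∇ · F = ∂F_x/∂x + ∂F_y/∂y + ∂F_z/∂z = 13 + 13 + 26 = 52.

In cylindrical coordinates, x = r cos(θ), y = r sin(θ), z = z, dV = r dr dθ dz, with 0 ≤ r ≤ 4, 0 ≤ θ ≤ 2π, 0 ≤ z ≤ 5.

The integrand, after substitution and multiplying by the volume element, becomes (52) · r, so

    ∭_V (∇·F) dV = ∫_0^{2π} ∫_0^{4} ∫_0^{5} (52) · r dz dr dθ.

Inner (z from 0 to 5): 260r.
Middle (r from 0 to 4): 2080.
Outer (θ from 0 to 2π): 4160π.

Therefore ∯_{∂V} F · n dS = 4160π.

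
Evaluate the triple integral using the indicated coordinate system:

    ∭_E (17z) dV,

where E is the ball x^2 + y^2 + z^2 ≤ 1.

In spherical coordinates, x = ρ sin(φ) cos(θ), y = ρ sin(φ) sin(θ), z = ρ cos(φ), and dV = ρ^2 sin(φ) dρ dφ dθ.

The integrand becomes 17ρ cos(φ), so

    ∭_E (17z) dV = ∫_{0}^{2π} ∫_{0}^{π} ∫_{0}^{1} (17ρ cos(φ)) · ρ^2 sin(φ) dρ dφ dθ.

Inner (ρ): 17sin(2φ)/8.
Middle (φ): 0.
Outer (θ): 0.

Therefore the triple integral equals 0.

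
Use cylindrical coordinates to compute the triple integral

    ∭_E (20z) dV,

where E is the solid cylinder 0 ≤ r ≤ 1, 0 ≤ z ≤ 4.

In cylindrical coordinates, x = r cos(θ), y = r sin(θ), z = z, and dV = r dr dθ dz.

The integrand becomes 20z, so

    ∭_E (20z) dV = ∫_{0}^{2π} ∫_{0}^{1} ∫_{0}^{4} (20z) · r dz dr dθ.

Inner (z): 160r.
Middle (r from 0 to 1): 80.
Outer (θ): 160π.

Therefore the triple integral equals 160π.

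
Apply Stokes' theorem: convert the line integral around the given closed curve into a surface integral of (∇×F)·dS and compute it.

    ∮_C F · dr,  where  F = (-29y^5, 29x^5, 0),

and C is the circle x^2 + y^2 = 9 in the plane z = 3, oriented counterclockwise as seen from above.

Let S be the flat disk x^2 + y^2 ≤ 9 in the plane z = 3, with upward unit normal n̂ = ẑ. By Stokes' theorem,

    ∮_C F · dr = ∬_S (∇ × F) · n̂ dS = ∬_D (curl F)_z dA,

where D is the disk x^2 + y^2 ≤ 9.

Compute the curl of F = (-29y^5, 29x^5, 0):
    (∇ × F)_x = ∂F_z/∂y - ∂F_y/∂z = 0,
    (∇ × F)_y = ∂F_x/∂z - ∂F_z/∂x = 0,
    (∇ × F)_z = ∂F_y/∂x - ∂F_x/∂y = 145x^4 + 145y^4.

On z = 3, (curl F)_z = 145x^4 + 145y^4.

Convert to polar (x = r cos θ, y = r sin θ, dA = r dr dθ); the integrand becomes 145r^4(sin(θ)^4 + cos(θ)^4), so

    ∬_D (curl F)_z dA = ∫_0^{2π} ∫_0^{3} (145r^4(sin(θ)^4 + cos(θ)^4)) · r dr dθ.

Inner (r from 0 to 3): 35235sin(θ)^4/2 + 35235cos(θ)^4/2.
Outer (θ from 0 to 2π): 105705π/4.

Therefore ∮_C F · dr = 105705π/4.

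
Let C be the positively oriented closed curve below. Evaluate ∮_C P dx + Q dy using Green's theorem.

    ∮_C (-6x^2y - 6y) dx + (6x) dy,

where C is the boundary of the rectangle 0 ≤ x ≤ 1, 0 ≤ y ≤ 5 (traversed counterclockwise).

Green's theorem converts the closed line integral into a double integral over the enclosed region D:

    ∮_C P dx + Q dy = ∬_D (∂Q/∂x - ∂P/∂y) dA.

Here P = -6x^2y - 6y, Q = 6x, so

    ∂Q/∂x = 6,    ∂P/∂y = -6x^2 - 6,
    ∂Q/∂x - ∂P/∂y = 6x^2 + 12.

D is the region 0 ≤ x ≤ 1, 0 ≤ y ≤ 5. Evaluating the double integral:

    ∬_D (6x^2 + 12) dA = ∫_0^{1} ∫_0^{5} (6x^2 + 12) dy dx.

Inner (y from 0 to 5): 30x^2 + 60.
Outer (x from 0 to 1): 70.

Therefore ∮_C P dx + Q dy = 70.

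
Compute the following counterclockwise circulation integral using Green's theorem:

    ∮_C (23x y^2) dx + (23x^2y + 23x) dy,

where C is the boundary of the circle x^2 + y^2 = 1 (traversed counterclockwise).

Green's theorem converts the closed line integral into a double integral over the enclosed region D:

    ∮_C P dx + Q dy = ∬_D (∂Q/∂x - ∂P/∂y) dA.

Here P = 23x y^2, Q = 23x^2y + 23x, so

    ∂Q/∂x = 46x y + 23,    ∂P/∂y = 46x y,
    ∂Q/∂x - ∂P/∂y = 23.

D is the region x^2 + y^2 ≤ 1. Evaluating the double integral:

In polar coordinates (x = r cos θ, y = r sin θ, dA = r dr dθ) the integrand becomes 23, so

    ∬_D (23) dA = ∫_0^{2π} ∫_0^{1} (23) · r dr dθ.

Inner (r from 0 to 1): 23/2.
Outer (θ from 0 to 2π): 23π.

Therefore ∮_C P dx + Q dy = 23π.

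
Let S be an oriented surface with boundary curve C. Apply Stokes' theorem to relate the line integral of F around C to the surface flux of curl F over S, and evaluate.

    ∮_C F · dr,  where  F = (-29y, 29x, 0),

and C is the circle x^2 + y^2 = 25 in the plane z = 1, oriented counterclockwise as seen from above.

Let S be the flat disk x^2 + y^2 ≤ 25 in the plane z = 1, with upward unit normal n̂ = ẑ. By Stokes' theorem,

    ∮_C F · dr = ∬_S (∇ × F) · n̂ dS = ∬_D (curl F)_z dA,

where D is the disk x^2 + y^2 ≤ 25.

Compute the curl of F = (-29y, 29x, 0):
    (∇ × F)_x = ∂F_z/∂y - ∂F_y/∂z = 0,
    (∇ × F)_y = ∂F_x/∂z - ∂F_z/∂x = 0,
    (∇ × F)_z = ∂F_y/∂x - ∂F_x/∂y = 58.

On z = 1, (curl F)_z = 58.

Convert to polar (x = r cos θ, y = r sin θ, dA = r dr dθ); the integrand becomes 58, so

    ∬_D (curl F)_z dA = ∫_0^{2π} ∫_0^{5} (58) · r dr dθ.

Inner (r from 0 to 5): 725.
Outer (θ from 0 to 2π): 1450π.

Therefore ∮_C F · dr = 1450π.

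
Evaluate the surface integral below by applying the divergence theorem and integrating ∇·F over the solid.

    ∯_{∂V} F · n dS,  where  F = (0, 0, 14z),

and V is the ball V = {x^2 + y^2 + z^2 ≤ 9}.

By the divergence theorem,

    ∯_{∂V} F · n dS = ∭_V (∇ · F) dV.

Compute the divergence:
    ∇ · F = ∂F_x/∂x + ∂F_y/∂y + ∂F_z/∂z = 0 + 0 + 14 = 14.

In spherical coordinates, x = ρ sin(φ) cos(θ), y = ρ sin(φ) sin(θ), z = ρ cos(φ), dV = ρ^2 sin(φ) dρ dφ dθ, with 0 ≤ ρ ≤ 3, 0 ≤ φ ≤ π, 0 ≤ θ ≤ 2π.

The integrand, after substitution and multiplying by the volume element, becomes (14) · ρ^2 sin(φ), so

    ∭_V (∇·F) dV = ∫_0^{2π} ∫_0^{π} ∫_0^{3} (14) · ρ^2 sin(φ) dρ dφ dθ.

Inner (ρ from 0 to 3): 126sin(φ).
Middle (φ from 0 to π): 252.
Outer (θ from 0 to 2π): 504π.

Therefore ∯_{∂V} F · n dS = 504π.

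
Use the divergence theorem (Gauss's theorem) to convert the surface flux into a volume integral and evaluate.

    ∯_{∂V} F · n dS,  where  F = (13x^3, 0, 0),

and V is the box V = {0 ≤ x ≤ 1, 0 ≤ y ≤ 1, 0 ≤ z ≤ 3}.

By the divergence theorem,

    ∯_{∂V} F · n dS = ∭_V (∇ · F) dV.

Compute the divergence:
    ∇ · F = ∂F_x/∂x + ∂F_y/∂y + ∂F_z/∂z = 39x^2 + 0 + 0 = 39x^2.

V is a rectangular box, so dV = dx dy dz with 0 ≤ x ≤ 1, 0 ≤ y ≤ 1, 0 ≤ z ≤ 3.

Integrate (39x^2) over V as an iterated integral:

    ∭_V (∇·F) dV = ∫_0^{1} ∫_0^{1} ∫_0^{3} (39x^2) dz dy dx.

Inner (z from 0 to 3): 117x^2.
Middle (y from 0 to 1): 117x^2.
Outer (x from 0 to 1): 39.

Therefore ∯_{∂V} F · n dS = 39.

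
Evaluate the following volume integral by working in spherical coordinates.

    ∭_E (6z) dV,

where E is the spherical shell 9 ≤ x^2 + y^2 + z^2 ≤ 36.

In spherical coordinates, x = ρ sin(φ) cos(θ), y = ρ sin(φ) sin(θ), z = ρ cos(φ), and dV = ρ^2 sin(φ) dρ dφ dθ.

The integrand becomes 6ρ cos(φ), so

    ∭_E (6z) dV = ∫_{0}^{2π} ∫_{0}^{π} ∫_{3}^{6} (6ρ cos(φ)) · ρ^2 sin(φ) dρ dφ dθ.

Inner (ρ): 3645sin(2φ)/4.
Middle (φ): 0.
Outer (θ): 0.

Therefore the triple integral equals 0.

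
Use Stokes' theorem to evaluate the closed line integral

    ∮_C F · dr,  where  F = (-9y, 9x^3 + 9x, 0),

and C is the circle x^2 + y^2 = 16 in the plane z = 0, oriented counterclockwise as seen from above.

Let S be the flat disk x^2 + y^2 ≤ 16 in the plane z = 0, with upward unit normal n̂ = ẑ. By Stokes' theorem,

    ∮_C F · dr = ∬_S (∇ × F) · n̂ dS = ∬_D (curl F)_z dA,

where D is the disk x^2 + y^2 ≤ 16.

Compute the curl of F = (-9y, 9x^3 + 9x, 0):
    (∇ × F)_x = ∂F_z/∂y - ∂F_y/∂z = 0,
    (∇ × F)_y = ∂F_x/∂z - ∂F_z/∂x = 0,
    (∇ × F)_z = ∂F_y/∂x - ∂F_x/∂y = 27x^2 + 18.

On z = 0, (curl F)_z = 27x^2 + 18.

Convert to polar (x = r cos θ, y = r sin θ, dA = r dr dθ); the integrand becomes 27r^2cos(θ)^2 + 18, so

    ∬_D (curl F)_z dA = ∫_0^{2π} ∫_0^{4} (27r^2cos(θ)^2 + 18) · r dr dθ.

Inner (r from 0 to 4): 1728cos(θ)^2 + 144.
Outer (θ from 0 to 2π): 2016π.

Therefore ∮_C F · dr = 2016π.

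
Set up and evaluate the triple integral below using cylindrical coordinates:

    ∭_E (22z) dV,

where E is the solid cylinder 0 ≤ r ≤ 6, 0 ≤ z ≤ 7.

In cylindrical coordinates, x = r cos(θ), y = r sin(θ), z = z, and dV = r dr dθ dz.

The integrand becomes 22z, so

    ∭_E (22z) dV = ∫_{0}^{2π} ∫_{0}^{6} ∫_{0}^{7} (22z) · r dz dr dθ.

Inner (z): 539r.
Middle (r from 0 to 6): 9702.
Outer (θ): 19404π.

Therefore the triple integral equals 19404π.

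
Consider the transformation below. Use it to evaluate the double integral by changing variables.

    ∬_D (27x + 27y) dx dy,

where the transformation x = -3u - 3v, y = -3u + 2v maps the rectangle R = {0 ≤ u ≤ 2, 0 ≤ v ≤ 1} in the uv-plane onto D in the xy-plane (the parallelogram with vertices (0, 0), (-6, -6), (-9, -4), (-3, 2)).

Compute the Jacobian determinant of (x, y) with respect to (u, v):

    ∂(x,y)/∂(u,v) = | -3  -3 | = (-3)(2) - (-3)(-3) = -15.
                   | -3  2 |

Its absolute value is |J| = 15 (the area scaling factor).

Substituting x = -3u - 3v, y = -3u + 2v into the integrand,

    27x + 27y → -162u - 27v,

so the integral becomes

    ∬_R (-162u - 27v) · |J| du dv = ∫_0^2 ∫_0^1 (-2430u - 405v) dv du.

Inner (v): -2430u - 405/2.
Outer (u): -5265.

Therefore ∬_D (27x + 27y) dx dy = -5265.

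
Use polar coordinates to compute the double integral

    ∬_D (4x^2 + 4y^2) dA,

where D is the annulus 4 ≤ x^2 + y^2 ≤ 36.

The region D is 2 ≤ r ≤ 6, 0 ≤ θ ≤ 2π in polar coordinates, where x = r cos(θ), y = r sin(θ), and dA = r dr dθ.

Under the substitution, the integrand becomes 4r^2, so

    ∬_D (4x^2 + 4y^2) dA = ∫_{0}^{2π} ∫_{2}^{6} (4r^2) · r dr dθ.

Inner integral (in r): ∫_{2}^{6} (4r^2) · r dr = 1280.

Outer integral (in θ): ∫_{0}^{2π} (1280) dθ = 2560π.

Therefore ∬_D (4x^2 + 4y^2) dA = 2560π.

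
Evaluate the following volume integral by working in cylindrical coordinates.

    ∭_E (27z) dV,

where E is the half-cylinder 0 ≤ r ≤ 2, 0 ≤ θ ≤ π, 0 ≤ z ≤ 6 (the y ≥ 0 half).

In cylindrical coordinates, x = r cos(θ), y = r sin(θ), z = z, and dV = r dr dθ dz.

The integrand becomes 27z, so

    ∭_E (27z) dV = ∫_{0}^{π} ∫_{0}^{2} ∫_{0}^{6} (27z) · r dz dr dθ.

Inner (z): 486r.
Middle (r from 0 to 2): 972.
Outer (θ): 972π.

Therefore the triple integral equals 972π.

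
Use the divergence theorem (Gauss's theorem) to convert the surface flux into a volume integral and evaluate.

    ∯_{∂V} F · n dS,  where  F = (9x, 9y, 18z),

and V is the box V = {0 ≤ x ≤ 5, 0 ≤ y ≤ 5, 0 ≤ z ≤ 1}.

By the divergence theorem,

    ∯_{∂V} F · n dS = ∭_V (∇ · F) dV.

Compute the divergence:
    ∇ · F = ∂F_x/∂x + ∂F_y/∂y + ∂F_z/∂z = 9 + 9 + 18 = 36.

V is a rectangular box, so dV = dx dy dz with 0 ≤ x ≤ 5, 0 ≤ y ≤ 5, 0 ≤ z ≤ 1.

Integrate (36) over V as an iterated integral:

    ∭_V (∇·F) dV = ∫_0^{5} ∫_0^{5} ∫_0^{1} (36) dz dy dx.

Inner (z from 0 to 1): 36.
Middle (y from 0 to 5): 180.
Outer (x from 0 to 5): 900.

Therefore ∯_{∂V} F · n dS = 900.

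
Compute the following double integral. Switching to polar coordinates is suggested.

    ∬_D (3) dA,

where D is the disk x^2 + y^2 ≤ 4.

The region D is 0 ≤ r ≤ 2, 0 ≤ θ ≤ 2π in polar coordinates, where x = r cos(θ), y = r sin(θ), and dA = r dr dθ.

Under the substitution, the integrand becomes 3, so

    ∬_D (3) dA = ∫_{0}^{2π} ∫_{0}^{2} (3) · r dr dθ.

Inner integral (in r): ∫_{0}^{2} (3) · r dr = 6.

Outer integral (in θ): ∫_{0}^{2π} (6) dθ = 12π.

Therefore ∬_D (3) dA = 12π.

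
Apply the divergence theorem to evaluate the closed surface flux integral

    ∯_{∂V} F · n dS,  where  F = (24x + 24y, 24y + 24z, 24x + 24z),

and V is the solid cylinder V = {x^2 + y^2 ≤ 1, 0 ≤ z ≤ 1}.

By the divergence theorem,

    ∯_{∂V} F · n dS = ∭_V (∇ · F) dV.

Compute the divergence:
    ∇ · F = ∂F_x/∂x + ∂F_y/∂y + ∂F_z/∂z = 24 + 24 + 24 = 72.

In cylindrical coordinates, x = r cos(θ), y = r sin(θ), z = z, dV = r dr dθ dz, with 0 ≤ r ≤ 1, 0 ≤ θ ≤ 2π, 0 ≤ z ≤ 1.

The integrand, after substitution and multiplying by the volume element, becomes (72) · r, so

    ∭_V (∇·F) dV = ∫_0^{2π} ∫_0^{1} ∫_0^{1} (72) · r dz dr dθ.

Inner (z from 0 to 1): 72r.
Middle (r from 0 to 1): 36.
Outer (θ from 0 to 2π): 72π.

Therefore ∯_{∂V} F · n dS = 72π.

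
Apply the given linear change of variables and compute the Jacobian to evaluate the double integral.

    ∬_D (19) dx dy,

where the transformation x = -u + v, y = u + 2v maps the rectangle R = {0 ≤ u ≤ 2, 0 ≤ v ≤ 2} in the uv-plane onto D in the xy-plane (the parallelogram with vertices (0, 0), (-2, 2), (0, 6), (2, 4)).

Compute the Jacobian determinant of (x, y) with respect to (u, v):

    ∂(x,y)/∂(u,v) = | -1  1 | = (-1)(2) - (1)(1) = -3.
                   | 1  2 |

Its absolute value is |J| = 3 (the area scaling factor).

Substituting x = -u + v, y = u + 2v into the integrand,

    19 → 19,

so the integral becomes

    ∬_R (19) · |J| du dv = ∫_0^2 ∫_0^2 (57) dv du.

Inner (v): 114.
Outer (u): 228.

Therefore ∬_D (19) dx dy = 228.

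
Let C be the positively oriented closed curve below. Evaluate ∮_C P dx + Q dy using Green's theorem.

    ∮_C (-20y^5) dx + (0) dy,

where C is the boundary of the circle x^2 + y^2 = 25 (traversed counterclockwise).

Green's theorem converts the closed line integral into a double integral over the enclosed region D:

    ∮_C P dx + Q dy = ∬_D (∂Q/∂x - ∂P/∂y) dA.

Here P = -20y^5, Q = 0, so

    ∂Q/∂x = 0,    ∂P/∂y = -100y^4,
    ∂Q/∂x - ∂P/∂y = 100y^4.

D is the region x^2 + y^2 ≤ 25. Evaluating the double integral:

In polar coordinates (x = r cos θ, y = r sin θ, dA = r dr dθ) the integrand becomes 100r^4sin(θ)^4, so

    ∬_D (100y^4) dA = ∫_0^{2π} ∫_0^{5} (100r^4sin(θ)^4) · r dr dθ.

Inner (r from 0 to 5): 781250sin(θ)^4/3.
Outer (θ from 0 to 2π): 390625π/2.

Therefore ∮_C P dx + Q dy = 390625π/2.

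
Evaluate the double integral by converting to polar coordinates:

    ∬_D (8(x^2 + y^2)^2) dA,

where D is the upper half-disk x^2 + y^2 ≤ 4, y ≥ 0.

The region D is 0 ≤ r ≤ 2, 0 ≤ θ ≤ π in polar coordinates, where x = r cos(θ), y = r sin(θ), and dA = r dr dθ.

Under the substitution, the integrand becomes 8r^4, so

    ∬_D (8(x^2 + y^2)^2) dA = ∫_{0}^{π} ∫_{0}^{2} (8r^4) · r dr dθ.

Inner integral (in r): ∫_{0}^{2} (8r^4) · r dr = 256/3.

Outer integral (in θ): ∫_{0}^{π} (256/3) dθ = 256π/3.

Therefore ∬_D (8(x^2 + y^2)^2) dA = 256π/3.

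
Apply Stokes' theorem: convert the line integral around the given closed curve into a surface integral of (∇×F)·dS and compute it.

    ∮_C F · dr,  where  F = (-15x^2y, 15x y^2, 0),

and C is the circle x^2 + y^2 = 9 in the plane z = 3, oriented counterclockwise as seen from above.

Let S be the flat disk x^2 + y^2 ≤ 9 in the plane z = 3, with upward unit normal n̂ = ẑ. By Stokes' theorem,

    ∮_C F · dr = ∬_S (∇ × F) · n̂ dS = ∬_D (curl F)_z dA,

where D is the disk x^2 + y^2 ≤ 9.

Compute the curl of F = (-15x^2y, 15x y^2, 0):
    (∇ × F)_x = ∂F_z/∂y - ∂F_y/∂z = 0,
    (∇ × F)_y = ∂F_x/∂z - ∂F_z/∂x = 0,
    (∇ × F)_z = ∂F_y/∂x - ∂F_x/∂y = 15x^2 + 15y^2.

On z = 3, (curl F)_z = 15x^2 + 15y^2.

Convert to polar (x = r cos θ, y = r sin θ, dA = r dr dθ); the integrand becomes 15r^2, so

    ∬_D (curl F)_z dA = ∫_0^{2π} ∫_0^{3} (15r^2) · r dr dθ.

Inner (r from 0 to 3): 1215/4.
Outer (θ from 0 to 2π): 1215π/2.

Therefore ∮_C F · dr = 1215π/2.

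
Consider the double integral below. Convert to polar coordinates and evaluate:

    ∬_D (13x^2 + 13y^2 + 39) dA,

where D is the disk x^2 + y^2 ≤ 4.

The region D is 0 ≤ r ≤ 2, 0 ≤ θ ≤ 2π in polar coordinates, where x = r cos(θ), y = r sin(θ), and dA = r dr dθ.

Under the substitution, the integrand becomes 13r^2 + 39, so

    ∬_D (13x^2 + 13y^2 + 39) dA = ∫_{0}^{2π} ∫_{0}^{2} (13r^2 + 39) · r dr dθ.

Inner integral (in r): ∫_{0}^{2} (13r^2 + 39) · r dr = 130.

Outer integral (in θ): ∫_{0}^{2π} (130) dθ = 260π.

Therefore ∬_D (13x^2 + 13y^2 + 39) dA = 260π.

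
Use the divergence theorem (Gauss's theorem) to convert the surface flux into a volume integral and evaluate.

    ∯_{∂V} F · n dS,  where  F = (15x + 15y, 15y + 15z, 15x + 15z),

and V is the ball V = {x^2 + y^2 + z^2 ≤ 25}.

By the divergence theorem,

    ∯_{∂V} F · n dS = ∭_V (∇ · F) dV.

Compute the divergence:
    ∇ · F = ∂F_x/∂x + ∂F_y/∂y + ∂F_z/∂z = 15 + 15 + 15 = 45.

In spherical coordinates, x = ρ sin(φ) cos(θ), y = ρ sin(φ) sin(θ), z = ρ cos(φ), dV = ρ^2 sin(φ) dρ dφ dθ, with 0 ≤ ρ ≤ 5, 0 ≤ φ ≤ π, 0 ≤ θ ≤ 2π.

The integrand, after substitution and multiplying by the volume element, becomes (45) · ρ^2 sin(φ), so

    ∭_V (∇·F) dV = ∫_0^{2π} ∫_0^{π} ∫_0^{5} (45) · ρ^2 sin(φ) dρ dφ dθ.

Inner (ρ from 0 to 5): 1875sin(φ).
Middle (φ from 0 to π): 3750.
Outer (θ from 0 to 2π): 7500π.

Therefore ∯_{∂V} F · n dS = 7500π.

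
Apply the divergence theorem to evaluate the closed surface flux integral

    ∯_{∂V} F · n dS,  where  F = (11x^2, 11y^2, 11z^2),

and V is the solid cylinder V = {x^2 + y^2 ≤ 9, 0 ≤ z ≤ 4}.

By the divergence theorem,

    ∯_{∂V} F · n dS = ∭_V (∇ · F) dV.

Compute the divergence:
    ∇ · F = ∂F_x/∂x + ∂F_y/∂y + ∂F_z/∂z = 22x + 22y + 22z.

In cylindrical coordinates, x = r cos(θ), y = r sin(θ), z = z, dV = r dr dθ dz, with 0 ≤ r ≤ 3, 0 ≤ θ ≤ 2π, 0 ≤ z ≤ 4.

The integrand, after substitution and multiplying by the volume element, becomes (22sqrt(2)r sin(θ + π/4) + 22z) · r, so

    ∭_V (∇·F) dV = ∫_0^{2π} ∫_0^{3} ∫_0^{4} (22sqrt(2)r sin(θ + π/4) + 22z) · r dz dr dθ.

Inner (z from 0 to 4): 88r (sqrt(2)r sin(θ + π/4) + 2).
Middle (r from 0 to 3): 792sqrt(2)sin(θ + π/4) + 792.
Outer (θ from 0 to 2π): 1584π.

Therefore ∯_{∂V} F · n dS = 1584π.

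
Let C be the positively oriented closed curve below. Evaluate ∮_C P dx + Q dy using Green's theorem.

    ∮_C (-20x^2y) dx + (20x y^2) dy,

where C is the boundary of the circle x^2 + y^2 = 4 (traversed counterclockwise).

Green's theorem converts the closed line integral into a double integral over the enclosed region D:

    ∮_C P dx + Q dy = ∬_D (∂Q/∂x - ∂P/∂y) dA.

Here P = -20x^2y, Q = 20x y^2, so

    ∂Q/∂x = 20y^2,    ∂P/∂y = -20x^2,
    ∂Q/∂x - ∂P/∂y = 20x^2 + 20y^2.

D is the region x^2 + y^2 ≤ 4. Evaluating the double integral:

In polar coordinates (x = r cos θ, y = r sin θ, dA = r dr dθ) the integrand becomes 20r^2, so

    ∬_D (20x^2 + 20y^2) dA = ∫_0^{2π} ∫_0^{2} (20r^2) · r dr dθ.

Inner (r from 0 to 2): 80.
Outer (θ from 0 to 2π): 160π.

Therefore ∮_C P dx + Q dy = 160π.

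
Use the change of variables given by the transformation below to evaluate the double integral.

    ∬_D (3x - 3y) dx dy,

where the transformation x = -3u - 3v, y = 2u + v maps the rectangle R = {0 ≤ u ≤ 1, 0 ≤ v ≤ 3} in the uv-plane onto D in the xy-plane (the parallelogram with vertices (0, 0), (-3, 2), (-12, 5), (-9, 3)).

Compute the Jacobian determinant of (x, y) with respect to (u, v):

    ∂(x,y)/∂(u,v) = | -3  -3 | = (-3)(1) - (-3)(2) = 3.
                   | 2  1 |

Its absolute value is |J| = 3 (the area scaling factor).

Substituting x = -3u - 3v, y = 2u + v into the integrand,

    3x - 3y → -15u - 12v,

so the integral becomes

    ∬_R (-15u - 12v) · |J| du dv = ∫_0^1 ∫_0^3 (-45u - 36v) dv du.

Inner (v): -135u - 162.
Outer (u): -459/2.

Therefore ∬_D (3x - 3y) dx dy = -459/2.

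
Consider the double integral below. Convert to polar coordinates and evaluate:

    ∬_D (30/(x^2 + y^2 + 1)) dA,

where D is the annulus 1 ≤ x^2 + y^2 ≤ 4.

The region D is 1 ≤ r ≤ 2, 0 ≤ θ ≤ 2π in polar coordinates, where x = r cos(θ), y = r sin(θ), and dA = r dr dθ.

Under the substitution, the integrand becomes 30/(r^2 + 1), so

    ∬_D (30/(x^2 + y^2 + 1)) dA = ∫_{0}^{2π} ∫_{1}^{2} (30/(r^2 + 1)) · r dr dθ.

Inner integral (in r): ∫_{1}^{2} (30/(r^2 + 1)) · r dr = log(30517578125/32768).

Outer integral (in θ): ∫_{0}^{2π} (log(30517578125/32768)) dθ = log((30517578125/32768)^(2π)).

Therefore ∬_D (30/(x^2 + y^2 + 1)) dA = log((30517578125/32768)^(2π)).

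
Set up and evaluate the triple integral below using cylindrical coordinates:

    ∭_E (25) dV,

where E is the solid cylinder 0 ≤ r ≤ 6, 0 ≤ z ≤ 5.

In cylindrical coordinates, x = r cos(θ), y = r sin(θ), z = z, and dV = r dr dθ dz.

The integrand becomes 25, so

    ∭_E (25) dV = ∫_{0}^{2π} ∫_{0}^{6} ∫_{0}^{5} (25) · r dz dr dθ.

Inner (z): 125r.
Middle (r from 0 to 6): 2250.
Outer (θ): 4500π.

Therefore the triple integral equals 4500π.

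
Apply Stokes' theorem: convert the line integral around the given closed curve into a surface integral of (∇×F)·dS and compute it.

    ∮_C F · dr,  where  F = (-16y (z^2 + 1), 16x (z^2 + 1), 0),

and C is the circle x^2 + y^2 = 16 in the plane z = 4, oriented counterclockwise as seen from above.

Let S be the flat disk x^2 + y^2 ≤ 16 in the plane z = 4, with upward unit normal n̂ = ẑ. By Stokes' theorem,

    ∮_C F · dr = ∬_S (∇ × F) · n̂ dS = ∬_D (curl F)_z dA,

where D is the disk x^2 + y^2 ≤ 16.

Compute the curl of F = (-16y (z^2 + 1), 16x (z^2 + 1), 0):
    (∇ × F)_x = ∂F_z/∂y - ∂F_y/∂z = -32x z,
    (∇ × F)_y = ∂F_x/∂z - ∂F_z/∂x = -32y z,
    (∇ × F)_z = ∂F_y/∂x - ∂F_x/∂y = 32z^2 + 32.

On z = 4, (curl F)_z = 544.

Convert to polar (x = r cos θ, y = r sin θ, dA = r dr dθ); the integrand becomes 544, so

    ∬_D (curl F)_z dA = ∫_0^{2π} ∫_0^{4} (544) · r dr dθ.

Inner (r from 0 to 4): 4352.
Outer (θ from 0 to 2π): 8704π.

Therefore ∮_C F · dr = 8704π.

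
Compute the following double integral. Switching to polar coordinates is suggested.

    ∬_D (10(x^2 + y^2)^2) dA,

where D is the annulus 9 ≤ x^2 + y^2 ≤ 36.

The region D is 3 ≤ r ≤ 6, 0 ≤ θ ≤ 2π in polar coordinates, where x = r cos(θ), y = r sin(θ), and dA = r dr dθ.

Under the substitution, the integrand becomes 10r^4, so

    ∬_D (10(x^2 + y^2)^2) dA = ∫_{0}^{2π} ∫_{3}^{6} (10r^4) · r dr dθ.

Inner integral (in r): ∫_{3}^{6} (10r^4) · r dr = 76545.

Outer integral (in θ): ∫_{0}^{2π} (76545) dθ = 153090π.

Therefore ∬_D (10(x^2 + y^2)^2) dA = 153090π.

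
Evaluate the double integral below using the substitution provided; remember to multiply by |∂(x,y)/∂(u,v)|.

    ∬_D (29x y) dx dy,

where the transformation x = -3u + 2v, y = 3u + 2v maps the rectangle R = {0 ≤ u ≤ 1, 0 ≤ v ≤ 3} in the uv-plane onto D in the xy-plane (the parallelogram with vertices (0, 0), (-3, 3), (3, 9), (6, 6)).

Compute the Jacobian determinant of (x, y) with respect to (u, v):

    ∂(x,y)/∂(u,v) = | -3  2 | = (-3)(2) - (2)(3) = -12.
                   | 3  2 |

Its absolute value is |J| = 12 (the area scaling factor).

Substituting x = -3u + 2v, y = 3u + 2v into the integrand,

    29x y → -261u^2 + 116v^2,

so the integral becomes

    ∬_R (-261u^2 + 116v^2) · |J| du dv = ∫_0^1 ∫_0^3 (-3132u^2 + 1392v^2) dv du.

Inner (v): 12528 - 9396u^2.
Outer (u): 9396.

Therefore ∬_D (29x y) dx dy = 9396.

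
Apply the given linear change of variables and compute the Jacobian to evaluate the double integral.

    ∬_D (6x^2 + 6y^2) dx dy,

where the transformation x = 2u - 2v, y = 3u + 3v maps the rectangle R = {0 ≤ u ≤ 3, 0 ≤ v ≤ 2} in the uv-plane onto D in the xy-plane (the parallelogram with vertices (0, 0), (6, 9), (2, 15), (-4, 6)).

Compute the Jacobian determinant of (x, y) with respect to (u, v):

    ∂(x,y)/∂(u,v) = | 2  -2 | = (2)(3) - (-2)(3) = 12.
                   | 3  3 |

Its absolute value is |J| = 12 (the area scaling factor).

Substituting x = 2u - 2v, y = 3u + 3v into the integrand,

    6x^2 + 6y^2 → 78u^2 + 60u v + 78v^2,

so the integral becomes

    ∬_R (78u^2 + 60u v + 78v^2) · |J| du dv = ∫_0^3 ∫_0^2 (936u^2 + 720u v + 936v^2) dv du.

Inner (v): 1872u^2 + 1440u + 2496.
Outer (u): 30816.

Therefore ∬_D (6x^2 + 6y^2) dx dy = 30816.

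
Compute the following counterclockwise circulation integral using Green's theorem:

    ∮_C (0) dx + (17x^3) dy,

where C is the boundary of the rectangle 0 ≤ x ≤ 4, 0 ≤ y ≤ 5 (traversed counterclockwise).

Green's theorem converts the closed line integral into a double integral over the enclosed region D:

    ∮_C P dx + Q dy = ∬_D (∂Q/∂x - ∂P/∂y) dA.

Here P = 0, Q = 17x^3, so

    ∂Q/∂x = 51x^2,    ∂P/∂y = 0,
    ∂Q/∂x - ∂P/∂y = 51x^2.

D is the region 0 ≤ x ≤ 4, 0 ≤ y ≤ 5. Evaluating the double integral:

    ∬_D (51x^2) dA = ∫_0^{4} ∫_0^{5} (51x^2) dy dx.

Inner (y from 0 to 5): 255x^2.
Outer (x from 0 to 4): 5440.

Therefore ∮_C P dx + Q dy = 5440.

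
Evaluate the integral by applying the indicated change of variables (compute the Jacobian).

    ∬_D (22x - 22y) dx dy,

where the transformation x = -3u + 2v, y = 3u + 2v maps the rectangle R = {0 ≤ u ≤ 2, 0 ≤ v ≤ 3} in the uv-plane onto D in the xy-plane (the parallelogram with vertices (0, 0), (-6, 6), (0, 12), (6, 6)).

Compute the Jacobian determinant of (x, y) with respect to (u, v):

    ∂(x,y)/∂(u,v) = | -3  2 | = (-3)(2) - (2)(3) = -12.
                   | 3  2 |

Its absolute value is |J| = 12 (the area scaling factor).

Substituting x = -3u + 2v, y = 3u + 2v into the integrand,

    22x - 22y → -132u,

so the integral becomes

    ∬_R (-132u) · |J| du dv = ∫_0^2 ∫_0^3 (-1584u) dv du.

Inner (v): -4752u.
Outer (u): -9504.

Therefore ∬_D (22x - 22y) dx dy = -9504.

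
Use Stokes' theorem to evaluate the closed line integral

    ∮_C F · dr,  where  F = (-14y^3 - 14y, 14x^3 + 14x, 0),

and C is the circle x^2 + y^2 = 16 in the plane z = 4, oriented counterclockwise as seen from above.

Let S be the flat disk x^2 + y^2 ≤ 16 in the plane z = 4, with upward unit normal n̂ = ẑ. By Stokes' theorem,

    ∮_C F · dr = ∬_S (∇ × F) · n̂ dS = ∬_D (curl F)_z dA,

where D is the disk x^2 + y^2 ≤ 16.

Compute the curl of F = (-14y^3 - 14y, 14x^3 + 14x, 0):
    (∇ × F)_x = ∂F_z/∂y - ∂F_y/∂z = 0,
    (∇ × F)_y = ∂F_x/∂z - ∂F_z/∂x = 0,
    (∇ × F)_z = ∂F_y/∂x - ∂F_x/∂y = 42x^2 + 42y^2 + 28.

On z = 4, (curl F)_z = 42x^2 + 42y^2 + 28.

Convert to polar (x = r cos θ, y = r sin θ, dA = r dr dθ); the integrand becomes 42r^2 + 28, so

    ∬_D (curl F)_z dA = ∫_0^{2π} ∫_0^{4} (42r^2 + 28) · r dr dθ.

Inner (r from 0 to 4): 2912.
Outer (θ from 0 to 2π): 5824π.

Therefore ∮_C F · dr = 5824π.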